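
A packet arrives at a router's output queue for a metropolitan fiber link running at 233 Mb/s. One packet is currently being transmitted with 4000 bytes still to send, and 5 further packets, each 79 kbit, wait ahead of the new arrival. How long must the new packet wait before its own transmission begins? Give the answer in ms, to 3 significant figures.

1.83 ms

Each queued packet: L/R = 79000/233000000 = 0.339056 ms.
5 queued → 1.69528 ms.
Plus remaining 32000 bits of current packet: 0.137339 ms.
Queuing delay = 1.83 ms.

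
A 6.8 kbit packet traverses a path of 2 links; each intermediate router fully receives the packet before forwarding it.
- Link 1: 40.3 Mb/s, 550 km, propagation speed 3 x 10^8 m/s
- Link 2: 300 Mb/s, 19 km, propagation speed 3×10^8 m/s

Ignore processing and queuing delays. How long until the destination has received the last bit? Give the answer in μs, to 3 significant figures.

2090 μs

L = 6800 bits.
Transmission delays (L/R per hop): 168.734, 22.6667 μs; sum = 191.401 μs.
Propagation delays (d/s per hop): 1833.33, 63.3333 μs; sum = 1896.67 μs.
End-to-end = 2090 μs.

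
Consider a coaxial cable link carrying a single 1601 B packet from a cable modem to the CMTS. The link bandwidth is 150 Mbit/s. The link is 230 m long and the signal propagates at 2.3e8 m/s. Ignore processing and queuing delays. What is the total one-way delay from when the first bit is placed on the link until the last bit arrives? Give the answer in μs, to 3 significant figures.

L = 1601 × 8 = 12808 bits.
Transmission delay = L/R = 12808 / 150000000 = 85.3867 μs.
Propagation delay = d/s = 230 m / 2.3e+08 m/s = 1 μs.
Total = 86.4 μs.

86.4 μs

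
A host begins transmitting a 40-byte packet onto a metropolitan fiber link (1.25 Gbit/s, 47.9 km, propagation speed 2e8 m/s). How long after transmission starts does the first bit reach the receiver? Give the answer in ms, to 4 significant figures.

First bit experiences only propagation delay: d/s = 47900/200000000 = 0.2395 ms.

0.2395 ms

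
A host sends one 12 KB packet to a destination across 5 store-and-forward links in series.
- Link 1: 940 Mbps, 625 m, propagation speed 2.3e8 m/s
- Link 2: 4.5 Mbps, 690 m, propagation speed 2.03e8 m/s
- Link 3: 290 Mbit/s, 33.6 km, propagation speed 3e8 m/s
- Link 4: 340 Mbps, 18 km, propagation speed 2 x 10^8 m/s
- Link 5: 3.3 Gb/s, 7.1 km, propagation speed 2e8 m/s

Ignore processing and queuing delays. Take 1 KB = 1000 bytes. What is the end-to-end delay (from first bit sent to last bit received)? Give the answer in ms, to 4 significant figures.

22.32 ms

L = 96000 bits.
Transmission delays (L/R per hop): 0.102128, 21.3333, 0.331034, 0.282353, 0.0290909 ms; sum = 22.0779 ms.
Propagation delays (d/s per hop): 0.00271739, 0.00339901, 0.112, 0.09, 0.0355 ms; sum = 0.243616 ms.
End-to-end = 22.32 ms.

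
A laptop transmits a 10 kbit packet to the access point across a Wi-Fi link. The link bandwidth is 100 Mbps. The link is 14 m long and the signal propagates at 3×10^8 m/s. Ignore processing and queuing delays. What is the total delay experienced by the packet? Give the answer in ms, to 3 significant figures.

0.100 ms

L = 10000 bits.
Transmission delay = L/R = 10000 / 100000000 = 0.1 ms.
Propagation delay = d/s = 14 m / 300000000 m/s = 4.66667e-05 ms.
Total = 0.100 ms.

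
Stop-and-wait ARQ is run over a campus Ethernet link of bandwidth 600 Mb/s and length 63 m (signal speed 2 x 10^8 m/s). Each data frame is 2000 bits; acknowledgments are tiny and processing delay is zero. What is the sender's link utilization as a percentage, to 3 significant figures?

84.1 %

t_tx = L/R = 2000/600000000 = 3.33333e-06 s.
t_prop = 63/200000000 = 3.15e-07 s; RTT = 6.3e-07 s.
Cycle = t_tx + RTT = 3.96333e-06 s.
Utilization = t_tx / cycle = 3.33333e-06/3.96333e-06 = 84.1 %.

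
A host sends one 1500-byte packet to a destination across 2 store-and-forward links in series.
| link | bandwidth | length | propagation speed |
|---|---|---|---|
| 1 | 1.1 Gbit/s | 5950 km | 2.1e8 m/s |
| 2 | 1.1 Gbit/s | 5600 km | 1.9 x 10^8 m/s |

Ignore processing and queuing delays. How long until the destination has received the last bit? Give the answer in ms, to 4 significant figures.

57.83 ms

L = 1500 × 8 = 12000 bits.
Transmission delay per hop = L/R = 12000/1100000000 = 0.0109091 ms; 2 hops → 0.0218182 ms.
Propagation delays (d/s per hop): 28.3333, 29.4737 ms; sum = 57.807 ms.
End-to-end = 57.83 ms.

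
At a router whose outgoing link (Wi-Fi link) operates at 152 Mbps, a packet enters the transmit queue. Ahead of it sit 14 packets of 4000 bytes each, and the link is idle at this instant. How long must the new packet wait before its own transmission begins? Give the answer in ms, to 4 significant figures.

2.947 ms

Each queued packet: L/R = 32000/152000000 = 0.210526 ms.
14 queued → 2.94737 ms.
Queuing delay = 2.947 ms.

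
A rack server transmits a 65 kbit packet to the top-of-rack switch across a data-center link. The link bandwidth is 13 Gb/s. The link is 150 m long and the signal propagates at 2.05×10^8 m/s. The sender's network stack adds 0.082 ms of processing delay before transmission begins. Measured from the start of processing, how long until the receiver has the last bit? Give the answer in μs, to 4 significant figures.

L = 65000 bits.
Transmission delay = L/R = 65000 / 13000000000 = 5 μs.
Propagation delay = d/s = 150 m / 2.05e+08 m/s = 0.731707 μs.
Plus processing delay 0.082 ms = 82 μs.
Total = 87.73 μs.

87.73 μs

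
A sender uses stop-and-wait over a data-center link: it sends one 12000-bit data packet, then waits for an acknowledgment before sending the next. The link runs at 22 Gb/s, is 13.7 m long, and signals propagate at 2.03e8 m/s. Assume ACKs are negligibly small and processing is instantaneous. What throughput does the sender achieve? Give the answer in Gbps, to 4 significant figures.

17.64 Gbps

t_tx = L/R = 12000/22000000000 = 5.45455e-07 s.
t_prop = 13.7/2.03e+08 = 6.74877e-08 s; RTT = 1.34975e-07 s.
Cycle = t_tx + RTT = 6.8043e-07 s.
Throughput = L / cycle = 12000 / 6.8043e-07 = 17.64 Gbps.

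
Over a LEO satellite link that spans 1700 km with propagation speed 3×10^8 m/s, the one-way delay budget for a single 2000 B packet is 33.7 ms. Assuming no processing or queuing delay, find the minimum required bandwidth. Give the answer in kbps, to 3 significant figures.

L = 16000 bits.
Propagation delay = 1700000 / 300000000 = 5.66667 ms.
Transmission budget = 33.7 − 5.66667 = 28.0333 ms.
R ≥ L / t_tx = 16000 bits / 0.0280333 s = 571 kbps.

571 kbps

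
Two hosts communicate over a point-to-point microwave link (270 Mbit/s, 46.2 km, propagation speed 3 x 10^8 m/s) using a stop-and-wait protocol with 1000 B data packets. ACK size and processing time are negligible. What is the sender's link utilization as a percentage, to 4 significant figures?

t_tx = L/R = 8000/270000000 = 2.96296e-05 s.
t_prop = 46200/300000000 = 0.000154 s; RTT = 0.000308 s.
Cycle = t_tx + RTT = 0.00033763 s.
Utilization = t_tx / cycle = 2.96296e-05/0.00033763 = 8.776 %.

8.776 %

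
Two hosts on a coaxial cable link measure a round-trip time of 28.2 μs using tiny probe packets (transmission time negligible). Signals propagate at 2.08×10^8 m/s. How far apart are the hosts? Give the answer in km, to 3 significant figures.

One-way propagation = RTT/2 = 14.1 μs.
d = s × t = 208000000 × 1.41e-05 = 2.93 km.

2.93 km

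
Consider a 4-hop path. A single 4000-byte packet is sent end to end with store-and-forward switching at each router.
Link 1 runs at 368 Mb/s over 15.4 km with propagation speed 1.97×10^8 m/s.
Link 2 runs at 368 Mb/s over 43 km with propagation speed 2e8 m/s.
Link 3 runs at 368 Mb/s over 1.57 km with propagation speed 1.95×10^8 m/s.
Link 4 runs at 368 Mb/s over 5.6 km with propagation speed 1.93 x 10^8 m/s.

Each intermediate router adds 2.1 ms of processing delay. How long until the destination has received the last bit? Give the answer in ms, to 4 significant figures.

6.978 ms

L = 4000 × 8 = 32000 bits.
Transmission delay per hop = L/R = 32000/368000000 = 0.0869565 ms; 4 hops → 0.347826 ms.
Propagation delays (d/s per hop): 0.0781726, 0.215, 0.00805128, 0.0290155 ms; sum = 0.330239 ms.
Processing at 3 router(s): 3 × 2.1 ms = 6.3 ms.
End-to-end = 6.978 ms.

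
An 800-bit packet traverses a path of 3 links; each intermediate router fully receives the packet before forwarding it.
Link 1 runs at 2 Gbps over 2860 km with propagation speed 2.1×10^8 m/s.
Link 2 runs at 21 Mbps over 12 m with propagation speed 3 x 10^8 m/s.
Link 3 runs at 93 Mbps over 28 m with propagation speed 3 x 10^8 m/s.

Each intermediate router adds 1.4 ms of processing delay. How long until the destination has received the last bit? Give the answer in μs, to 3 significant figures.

Transmission delays (L/R per hop): 0.4, 38.0952, 8.60215 μs; sum = 47.0974 μs.
Propagation delays (d/s per hop): 13619, 0.04, 0.0933333 μs; sum = 13619.2 μs.
Processing at 2 router(s): 2 × 1.4 ms = 2800 μs.
End-to-end = 16500 μs.

16500 μs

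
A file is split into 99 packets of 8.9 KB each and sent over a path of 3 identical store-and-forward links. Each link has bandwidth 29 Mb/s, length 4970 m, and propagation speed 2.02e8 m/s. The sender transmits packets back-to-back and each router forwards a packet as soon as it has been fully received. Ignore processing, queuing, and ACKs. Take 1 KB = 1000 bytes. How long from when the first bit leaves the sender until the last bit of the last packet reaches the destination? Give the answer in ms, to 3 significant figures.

248 ms

Per-hop transmission t_tx = L/R = 71200/29000000 = 2.45517 ms.
Per-hop propagation t_prop = 4970/202000000 = 0.024604 ms.
Pipeline fill: first packet needs 3·t_tx to clear all hops; remaining 98 packets each add one t_tx.
Total = (3+99-1)·t_tx + 3·t_prop = 101·2.45517 + 3·0.024604 = 248 ms.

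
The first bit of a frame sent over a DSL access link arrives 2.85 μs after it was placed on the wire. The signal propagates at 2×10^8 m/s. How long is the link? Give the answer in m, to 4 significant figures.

570.0 m

d = s × t_prop = 200000000 × 2.85e-06 = 570.0 m.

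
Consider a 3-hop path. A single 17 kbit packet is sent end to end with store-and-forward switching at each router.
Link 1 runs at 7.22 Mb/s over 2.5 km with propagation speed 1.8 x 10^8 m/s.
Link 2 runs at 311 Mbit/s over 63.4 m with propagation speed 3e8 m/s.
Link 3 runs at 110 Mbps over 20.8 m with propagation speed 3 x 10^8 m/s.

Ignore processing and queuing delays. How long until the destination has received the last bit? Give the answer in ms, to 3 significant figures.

2.58 ms

L = 17000 bits.
Transmission delays (L/R per hop): 2.35457, 0.0546624, 0.154545 ms; sum = 2.56378 ms.
Propagation delays (d/s per hop): 0.0138889, 0.000211333, 6.93333e-05 ms; sum = 0.0141696 ms.
End-to-end = 2.58 ms.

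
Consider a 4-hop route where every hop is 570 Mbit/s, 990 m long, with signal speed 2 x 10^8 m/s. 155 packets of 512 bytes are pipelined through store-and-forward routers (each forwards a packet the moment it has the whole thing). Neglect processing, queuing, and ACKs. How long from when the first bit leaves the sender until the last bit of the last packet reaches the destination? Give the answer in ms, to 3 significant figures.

1.16 ms

Per-hop transmission t_tx = L/R = 4096/570000000 = 0.00718596 ms.
Per-hop propagation t_prop = 990/200000000 = 0.00495 ms.
Pipeline fill: first packet needs 4·t_tx to clear all hops; remaining 154 packets each add one t_tx.
Total = (4+155-1)·t_tx + 4·t_prop = 158·0.00718596 + 4·0.00495 = 1.16 ms.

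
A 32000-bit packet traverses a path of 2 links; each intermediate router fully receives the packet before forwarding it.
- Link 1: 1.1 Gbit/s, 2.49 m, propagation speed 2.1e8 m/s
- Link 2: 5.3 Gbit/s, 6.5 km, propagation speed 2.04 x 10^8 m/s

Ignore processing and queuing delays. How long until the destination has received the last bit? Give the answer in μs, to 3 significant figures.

Transmission delays (L/R per hop): 29.0909, 6.03774 μs; sum = 35.1286 μs.
Propagation delays (d/s per hop): 0.0118571, 31.8627 μs; sum = 31.8746 μs.
End-to-end = 67.0 μs.

67.0 μs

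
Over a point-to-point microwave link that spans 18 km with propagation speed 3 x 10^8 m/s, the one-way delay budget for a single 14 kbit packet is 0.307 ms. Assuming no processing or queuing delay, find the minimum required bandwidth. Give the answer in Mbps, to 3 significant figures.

56.7 Mbps

Propagation delay = 18000 / 300000000 = 0.06 ms.
Transmission budget = 0.307 − 0.06 = 0.247 ms.
R ≥ L / t_tx = 14000 bits / 0.000247 s = 56.7 Mbps.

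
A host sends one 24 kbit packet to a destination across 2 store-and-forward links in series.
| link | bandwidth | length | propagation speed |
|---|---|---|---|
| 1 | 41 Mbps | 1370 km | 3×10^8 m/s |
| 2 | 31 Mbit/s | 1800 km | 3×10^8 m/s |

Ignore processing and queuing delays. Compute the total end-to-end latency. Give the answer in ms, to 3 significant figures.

11.9 ms

L = 24000 bits.
Transmission delays (L/R per hop): 0.585366, 0.774194 ms; sum = 1.35956 ms.
Propagation delays (d/s per hop): 4.56667, 6 ms; sum = 10.5667 ms.
End-to-end = 11.9 ms.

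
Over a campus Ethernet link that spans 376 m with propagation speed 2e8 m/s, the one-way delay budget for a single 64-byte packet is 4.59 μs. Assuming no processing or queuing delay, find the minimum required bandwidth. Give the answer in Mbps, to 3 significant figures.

189 Mbps

L = 512 bits.
Propagation delay = 376 / 200000000 = 1.88 μs.
Transmission budget = 4.59 − 1.88 = 2.71 μs.
R ≥ L / t_tx = 512 bits / 2.71e-06 s = 189 Mbps.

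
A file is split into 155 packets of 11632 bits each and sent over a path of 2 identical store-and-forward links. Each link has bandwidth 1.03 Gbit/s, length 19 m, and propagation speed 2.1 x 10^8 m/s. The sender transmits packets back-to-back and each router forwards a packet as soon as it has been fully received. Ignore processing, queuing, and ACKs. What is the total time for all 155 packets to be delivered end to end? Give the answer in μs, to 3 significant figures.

Per-hop transmission t_tx = L/R = 11632/1030000000 = 11.2932 μs.
Per-hop propagation t_prop = 19/210000000 = 0.0904762 μs.
Pipeline fill: first packet needs 2·t_tx to clear all hops; remaining 154 packets each add one t_tx.
Total = (2+155-1)·t_tx + 2·t_prop = 156·11.2932 + 2·0.0904762 = 1760 μs.

1760 μs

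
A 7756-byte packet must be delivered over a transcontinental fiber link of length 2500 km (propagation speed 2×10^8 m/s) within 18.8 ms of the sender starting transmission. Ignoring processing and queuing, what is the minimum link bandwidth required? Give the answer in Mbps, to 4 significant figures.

9.849 Mbps

L = 62048 bits.
Propagation delay = 2500000 / 200000000 = 12.5 ms.
Transmission budget = 18.8 − 12.5 = 6.3 ms.
R ≥ L / t_tx = 62048 bits / 0.0063 s = 9.849 Mbps.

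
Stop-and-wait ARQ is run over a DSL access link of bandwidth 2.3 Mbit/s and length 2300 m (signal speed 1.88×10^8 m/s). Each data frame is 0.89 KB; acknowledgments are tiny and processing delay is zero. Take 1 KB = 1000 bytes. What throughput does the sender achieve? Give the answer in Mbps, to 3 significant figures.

2.28 Mbps

t_tx = L/R = 7120/2300000 = 0.00309565 s.
t_prop = 2300/188000000 = 1.2234e-05 s; RTT = 2.44681e-05 s.
Cycle = t_tx + RTT = 0.00312012 s.
Throughput = L / cycle = 7120 / 0.00312012 = 2.28 Mbps.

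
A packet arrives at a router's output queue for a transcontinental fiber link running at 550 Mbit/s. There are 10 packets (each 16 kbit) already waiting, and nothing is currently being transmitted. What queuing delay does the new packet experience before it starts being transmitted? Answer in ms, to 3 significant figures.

0.291 ms

Each queued packet: L/R = 16000/550000000 = 0.0290909 ms.
10 queued → 0.290909 ms.
Queuing delay = 0.291 ms.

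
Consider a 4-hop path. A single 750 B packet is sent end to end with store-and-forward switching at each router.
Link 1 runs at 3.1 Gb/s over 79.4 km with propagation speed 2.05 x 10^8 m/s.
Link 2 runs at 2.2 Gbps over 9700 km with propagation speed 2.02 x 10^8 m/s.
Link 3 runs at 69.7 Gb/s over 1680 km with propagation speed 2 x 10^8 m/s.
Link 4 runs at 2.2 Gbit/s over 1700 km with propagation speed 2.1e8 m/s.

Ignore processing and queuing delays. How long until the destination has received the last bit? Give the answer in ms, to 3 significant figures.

64.9 ms

L = 750 × 8 = 6000 bits.
Transmission delays (L/R per hop): 0.00193548, 0.00272727, 8.60832e-05, 0.00272727 ms; sum = 0.00747611 ms.
Propagation delays (d/s per hop): 0.387317, 48.0198, 8.4, 8.09524 ms; sum = 64.9024 ms.
End-to-end = 64.9 ms.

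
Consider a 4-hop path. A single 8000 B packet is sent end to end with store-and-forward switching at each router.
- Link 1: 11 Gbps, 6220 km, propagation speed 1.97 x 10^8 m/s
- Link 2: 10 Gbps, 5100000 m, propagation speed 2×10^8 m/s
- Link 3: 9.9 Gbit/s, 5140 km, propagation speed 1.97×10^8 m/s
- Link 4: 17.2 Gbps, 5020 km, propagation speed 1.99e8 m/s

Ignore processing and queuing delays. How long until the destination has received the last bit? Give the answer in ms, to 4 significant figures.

L = 8000 × 8 = 64000 bits.
Transmission delays (L/R per hop): 0.00581818, 0.0064, 0.00646465, 0.00372093 ms; sum = 0.0224038 ms.
Propagation delays (d/s per hop): 31.5736, 25.5, 26.0914, 25.2261 ms; sum = 108.391 ms.
End-to-end = 108.4 ms.

108.4 ms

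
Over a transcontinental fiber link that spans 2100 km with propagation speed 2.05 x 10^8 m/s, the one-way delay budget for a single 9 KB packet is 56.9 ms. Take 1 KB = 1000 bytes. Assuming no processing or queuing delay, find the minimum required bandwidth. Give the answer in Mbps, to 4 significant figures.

L = 72000 bits.
Propagation delay = 2100000 / 2.05e+08 = 10.2439 ms.
Transmission budget = 56.9 − 10.2439 = 46.6561 ms.
R ≥ L / t_tx = 72000 bits / 0.0466561 s = 1.543 Mbps.

1.543 Mbps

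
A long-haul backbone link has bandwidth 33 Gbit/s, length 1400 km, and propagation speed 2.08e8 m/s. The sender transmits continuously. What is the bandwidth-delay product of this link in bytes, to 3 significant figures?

Propagation delay = 1400000 / 208000000 = 0.00673077 s.
BDP = R × t_prop = 33000000000 × 0.00673077 = 222115000 bits.
In bytes: 222115000/8 = 27800000 bytes.

27800000 bytes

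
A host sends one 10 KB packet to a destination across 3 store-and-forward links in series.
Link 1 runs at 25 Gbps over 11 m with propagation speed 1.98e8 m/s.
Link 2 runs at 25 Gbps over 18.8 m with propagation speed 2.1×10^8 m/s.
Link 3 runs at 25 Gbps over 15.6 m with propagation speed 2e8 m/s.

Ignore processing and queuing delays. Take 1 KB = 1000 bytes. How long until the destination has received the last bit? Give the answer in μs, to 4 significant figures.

9.823 μs

L = 80000 bits.
Transmission delay per hop = L/R = 80000/25000000000 = 3.2 μs; 3 hops → 9.6 μs.
Propagation delays (d/s per hop): 0.0555556, 0.0895238, 0.078 μs; sum = 0.223079 μs.
End-to-end = 9.823 μs.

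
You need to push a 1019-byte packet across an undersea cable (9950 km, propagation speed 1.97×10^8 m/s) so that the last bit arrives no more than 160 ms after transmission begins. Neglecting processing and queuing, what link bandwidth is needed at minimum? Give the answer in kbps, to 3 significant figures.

L = 8152 bits.
Propagation delay = 9950000 / 197000000 = 50.5076 ms.
Transmission budget = 160 − 50.5076 = 109.492 ms.
R ≥ L / t_tx = 8152 bits / 0.109492 s = 74.5 kbps.

74.5 kbps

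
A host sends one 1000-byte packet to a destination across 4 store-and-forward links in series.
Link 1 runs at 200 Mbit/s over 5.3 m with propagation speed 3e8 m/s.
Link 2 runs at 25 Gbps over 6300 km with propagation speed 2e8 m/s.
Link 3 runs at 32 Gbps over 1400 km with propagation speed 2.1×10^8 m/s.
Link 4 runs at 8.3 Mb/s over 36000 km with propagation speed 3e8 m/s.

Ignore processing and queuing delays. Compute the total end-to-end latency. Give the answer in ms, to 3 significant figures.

159 ms

L = 1000 × 8 = 8000 bits.
Transmission delays (L/R per hop): 0.04, 0.00032, 0.00025, 0.963855 ms; sum = 1.00443 ms.
Propagation delays (d/s per hop): 1.76667e-05, 31.5, 6.66667, 120 ms; sum = 158.167 ms.
End-to-end = 159 ms.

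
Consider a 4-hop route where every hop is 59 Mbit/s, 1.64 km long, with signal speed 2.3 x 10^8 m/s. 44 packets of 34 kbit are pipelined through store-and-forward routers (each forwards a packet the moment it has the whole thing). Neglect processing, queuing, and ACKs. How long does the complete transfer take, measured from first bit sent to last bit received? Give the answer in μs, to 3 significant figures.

27100 μs

Per-hop transmission t_tx = L/R = 34000/59000000 = 576.271 μs.
Per-hop propagation t_prop = 1640/2.3e+08 = 7.13043 μs.
Pipeline fill: first packet needs 4·t_tx to clear all hops; remaining 43 packets each add one t_tx.
Total = (4+44-1)·t_tx + 4·t_prop = 47·576.271 + 4·7.13043 = 27100 μs.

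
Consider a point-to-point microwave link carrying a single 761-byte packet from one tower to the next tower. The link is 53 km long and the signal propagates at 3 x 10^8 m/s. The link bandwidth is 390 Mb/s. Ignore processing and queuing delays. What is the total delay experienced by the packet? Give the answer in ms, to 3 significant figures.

L = 761 × 8 = 6088 bits.
Transmission delay = L/R = 6088 / 390000000 = 0.0156103 ms.
Propagation delay = d/s = 53000 m / 300000000 m/s = 0.176667 ms.
Total = 0.192 ms.

0.192 ms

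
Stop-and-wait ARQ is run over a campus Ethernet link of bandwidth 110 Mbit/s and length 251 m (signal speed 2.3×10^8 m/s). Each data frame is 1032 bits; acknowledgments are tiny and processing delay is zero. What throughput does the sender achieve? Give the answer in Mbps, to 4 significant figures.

t_tx = L/R = 1032/110000000 = 9.38182e-06 s.
t_prop = 251/2.3e+08 = 1.0913e-06 s; RTT = 2.18261e-06 s.
Cycle = t_tx + RTT = 1.15644e-05 s.
Throughput = L / cycle = 1032 / 1.15644e-05 = 89.24 Mbps.

89.24 Mbps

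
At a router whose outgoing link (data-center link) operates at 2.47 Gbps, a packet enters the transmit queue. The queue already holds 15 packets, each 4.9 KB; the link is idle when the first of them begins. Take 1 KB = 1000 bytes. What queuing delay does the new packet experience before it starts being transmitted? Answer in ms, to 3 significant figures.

Each queued packet: L/R = 39200/2470000000 = 0.0158704 ms.
15 queued → 0.238057 ms.
Queuing delay = 0.238 ms.

0.238 ms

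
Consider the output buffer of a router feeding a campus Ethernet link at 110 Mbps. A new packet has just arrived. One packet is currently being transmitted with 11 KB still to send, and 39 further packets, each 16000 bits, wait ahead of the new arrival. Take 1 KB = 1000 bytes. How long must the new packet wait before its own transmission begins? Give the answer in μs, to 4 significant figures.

6473 μs

Each queued packet: L/R = 16000/110000000 = 145.455 μs.
39 queued → 5672.73 μs.
Plus remaining 88000 bits of current packet: 800 μs.
Queuing delay = 6473 μs.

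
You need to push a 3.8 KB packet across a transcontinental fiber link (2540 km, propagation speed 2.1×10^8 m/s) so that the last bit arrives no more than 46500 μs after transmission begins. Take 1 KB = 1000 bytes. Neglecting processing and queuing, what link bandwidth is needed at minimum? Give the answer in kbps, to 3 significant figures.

884 kbps

L = 30400 bits.
Propagation delay = 2540000 / 210000000 = 12095.2 μs.
Transmission budget = 46500 − 12095.2 = 34404.8 μs.
R ≥ L / t_tx = 30400 bits / 0.0344048 s = 884 kbps.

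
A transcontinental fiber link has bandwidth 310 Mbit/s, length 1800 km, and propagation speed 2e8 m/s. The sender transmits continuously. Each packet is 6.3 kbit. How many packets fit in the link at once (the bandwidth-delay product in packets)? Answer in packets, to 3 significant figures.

Propagation delay = 1800000 / 200000000 = 0.009 s.
BDP = R × t_prop = 310000000 × 0.009 = 2790000 bits.
In packets of 6300 bits: 443 packets.

443 packets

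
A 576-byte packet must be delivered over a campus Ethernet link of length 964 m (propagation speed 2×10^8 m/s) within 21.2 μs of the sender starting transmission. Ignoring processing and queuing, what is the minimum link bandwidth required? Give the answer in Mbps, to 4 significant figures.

L = 4608 bits.
Propagation delay = 964 / 200000000 = 4.82 μs.
Transmission budget = 21.2 − 4.82 = 16.38 μs.
R ≥ L / t_tx = 4608 bits / 1.638e-05 s = 281.3 Mbps.

281.3 Mbps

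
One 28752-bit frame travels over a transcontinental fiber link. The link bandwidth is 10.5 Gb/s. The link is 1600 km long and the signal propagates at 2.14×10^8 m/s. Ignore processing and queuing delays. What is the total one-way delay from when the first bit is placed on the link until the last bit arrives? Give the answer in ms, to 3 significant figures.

Transmission delay = L/R = 28752 / 10500000000 = 0.00273829 ms.
Propagation delay = d/s = 1600000 m / 214000000 m/s = 7.47664 ms.
Total = 7.48 ms.

7.48 ms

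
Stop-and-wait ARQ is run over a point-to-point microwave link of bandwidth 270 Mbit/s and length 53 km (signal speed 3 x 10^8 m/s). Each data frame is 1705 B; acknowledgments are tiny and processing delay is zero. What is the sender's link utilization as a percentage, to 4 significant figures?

t_tx = L/R = 13640/270000000 = 5.05185e-05 s.
t_prop = 53000/300000000 = 0.000176667 s; RTT = 0.000353333 s.
Cycle = t_tx + RTT = 0.000403852 s.
Utilization = t_tx / cycle = 5.05185e-05/0.000403852 = 12.51 %.

12.51 %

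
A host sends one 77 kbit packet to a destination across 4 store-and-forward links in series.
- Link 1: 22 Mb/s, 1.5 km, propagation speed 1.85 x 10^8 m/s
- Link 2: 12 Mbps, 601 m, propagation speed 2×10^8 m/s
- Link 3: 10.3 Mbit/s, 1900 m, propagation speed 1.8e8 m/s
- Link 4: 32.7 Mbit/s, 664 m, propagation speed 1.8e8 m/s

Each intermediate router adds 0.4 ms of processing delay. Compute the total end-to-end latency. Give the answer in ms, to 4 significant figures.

20.97 ms

L = 77000 bits.
Transmission delays (L/R per hop): 3.5, 6.41667, 7.47573, 2.35474 ms; sum = 19.7471 ms.
Propagation delays (d/s per hop): 0.00810811, 0.003005, 0.0105556, 0.00368889 ms; sum = 0.0253576 ms.
Processing at 3 router(s): 3 × 0.4 ms = 1.2 ms.
End-to-end = 20.97 ms.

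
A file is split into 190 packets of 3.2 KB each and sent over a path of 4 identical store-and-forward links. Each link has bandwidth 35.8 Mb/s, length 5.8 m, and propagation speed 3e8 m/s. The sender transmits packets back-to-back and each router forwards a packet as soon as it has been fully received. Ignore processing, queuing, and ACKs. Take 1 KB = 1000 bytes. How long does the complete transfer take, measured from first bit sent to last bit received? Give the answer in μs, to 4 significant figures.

Per-hop transmission t_tx = L/R = 25600/35800000 = 715.084 μs.
Per-hop propagation t_prop = 5.8/300000000 = 0.0193333 μs.
Pipeline fill: first packet needs 4·t_tx to clear all hops; remaining 189 packets each add one t_tx.
Total = (4+190-1)·t_tx + 4·t_prop = 193·715.084 + 4·0.0193333 = 138000 μs.

138000 μs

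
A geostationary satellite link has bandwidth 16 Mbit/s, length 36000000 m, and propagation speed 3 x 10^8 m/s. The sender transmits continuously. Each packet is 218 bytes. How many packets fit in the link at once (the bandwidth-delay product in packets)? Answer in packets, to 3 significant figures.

1100 packets

Propagation delay = 36000000 / 300000000 = 0.12 s.
BDP = R × t_prop = 16000000 × 0.12 = 1920000 bits.
In packets of 1744 bits: 1100 packets.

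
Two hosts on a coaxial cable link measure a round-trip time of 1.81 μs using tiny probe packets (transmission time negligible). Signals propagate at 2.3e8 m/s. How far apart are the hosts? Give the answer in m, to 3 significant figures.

208 m

One-way propagation = RTT/2 = 0.905 μs.
d = s × t = 2.3e+08 × 9.05e-07 = 208 m.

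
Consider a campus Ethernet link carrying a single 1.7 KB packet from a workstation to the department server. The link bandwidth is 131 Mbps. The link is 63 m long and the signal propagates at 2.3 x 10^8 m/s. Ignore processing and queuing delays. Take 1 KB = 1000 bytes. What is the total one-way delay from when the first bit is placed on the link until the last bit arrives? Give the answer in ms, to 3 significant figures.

0.104 ms

L = 13600 bits.
Transmission delay = L/R = 13600 / 131000000 = 0.103817 ms.
Propagation delay = d/s = 63 m / 2.3e+08 m/s = 0.000273913 ms.
Total = 0.104 ms.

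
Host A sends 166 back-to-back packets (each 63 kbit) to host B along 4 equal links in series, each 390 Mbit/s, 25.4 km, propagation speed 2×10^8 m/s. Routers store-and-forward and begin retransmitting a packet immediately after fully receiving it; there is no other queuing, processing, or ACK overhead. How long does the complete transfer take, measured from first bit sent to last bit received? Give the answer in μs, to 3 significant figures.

27800 μs

Per-hop transmission t_tx = L/R = 63000/390000000 = 161.538 μs.
Per-hop propagation t_prop = 25400/200000000 = 127 μs.
Pipeline fill: first packet needs 4·t_tx to clear all hops; remaining 165 packets each add one t_tx.
Total = (4+166-1)·t_tx + 4·t_prop = 169·161.538 + 4·127 = 27800 μs.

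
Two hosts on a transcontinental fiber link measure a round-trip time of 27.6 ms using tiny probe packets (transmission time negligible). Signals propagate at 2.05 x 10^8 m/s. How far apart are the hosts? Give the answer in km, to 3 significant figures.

2830 km

One-way propagation = RTT/2 = 13.8 ms.
d = s × t = 2.05e+08 × 0.0138 = 2830 km.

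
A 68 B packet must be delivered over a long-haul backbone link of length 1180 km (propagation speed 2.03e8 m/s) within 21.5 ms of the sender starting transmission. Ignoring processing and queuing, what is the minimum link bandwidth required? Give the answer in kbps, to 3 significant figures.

34.7 kbps

L = 544 bits.
Propagation delay = 1180000 / 2.03e+08 = 5.81281 ms.
Transmission budget = 21.5 − 5.81281 = 15.6872 ms.
R ≥ L / t_tx = 544 bits / 0.0156872 s = 34.7 kbps.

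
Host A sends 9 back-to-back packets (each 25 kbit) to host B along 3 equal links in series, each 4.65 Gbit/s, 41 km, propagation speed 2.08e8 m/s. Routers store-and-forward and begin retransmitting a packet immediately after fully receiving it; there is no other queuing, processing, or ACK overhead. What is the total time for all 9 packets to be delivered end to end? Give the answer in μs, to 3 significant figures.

650 μs

Per-hop transmission t_tx = L/R = 25000/4650000000 = 5.37634 μs.
Per-hop propagation t_prop = 41000/208000000 = 197.115 μs.
Pipeline fill: first packet needs 3·t_tx to clear all hops; remaining 8 packets each add one t_tx.
Total = (3+9-1)·t_tx + 3·t_prop = 11·5.37634 + 3·197.115 = 650 μs.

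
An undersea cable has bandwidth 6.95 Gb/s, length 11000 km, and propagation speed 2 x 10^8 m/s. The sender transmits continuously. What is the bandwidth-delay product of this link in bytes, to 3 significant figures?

47800000 bytes

Propagation delay = 11000000 / 200000000 = 0.055 s.
BDP = R × t_prop = 6950000000 × 0.055 = 382250000 bits.
In bytes: 382250000/8 = 47800000 bytes.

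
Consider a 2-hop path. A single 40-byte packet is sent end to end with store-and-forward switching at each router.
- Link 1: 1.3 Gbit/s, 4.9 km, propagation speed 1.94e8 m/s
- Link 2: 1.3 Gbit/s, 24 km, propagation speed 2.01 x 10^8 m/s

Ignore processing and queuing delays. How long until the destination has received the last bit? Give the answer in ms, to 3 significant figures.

0.145 ms

L = 40 × 8 = 320 bits.
Transmission delay per hop = L/R = 320/1300000000 = 0.000246154 ms; 2 hops → 0.000492308 ms.
Propagation delays (d/s per hop): 0.0252577, 0.119403 ms; sum = 0.144661 ms.
End-to-end = 0.145 ms.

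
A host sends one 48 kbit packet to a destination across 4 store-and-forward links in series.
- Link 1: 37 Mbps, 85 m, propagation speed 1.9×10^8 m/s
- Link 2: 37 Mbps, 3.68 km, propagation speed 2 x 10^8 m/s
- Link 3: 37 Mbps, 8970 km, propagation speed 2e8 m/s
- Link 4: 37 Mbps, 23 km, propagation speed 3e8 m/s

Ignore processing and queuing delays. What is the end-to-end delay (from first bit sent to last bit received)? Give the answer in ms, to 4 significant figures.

50.13 ms

L = 48000 bits.
Transmission delay per hop = L/R = 48000/37000000 = 1.2973 ms; 4 hops → 5.18919 ms.
Propagation delays (d/s per hop): 0.000447368, 0.0184, 44.85, 0.0766667 ms; sum = 44.9455 ms.
End-to-end = 50.13 ms.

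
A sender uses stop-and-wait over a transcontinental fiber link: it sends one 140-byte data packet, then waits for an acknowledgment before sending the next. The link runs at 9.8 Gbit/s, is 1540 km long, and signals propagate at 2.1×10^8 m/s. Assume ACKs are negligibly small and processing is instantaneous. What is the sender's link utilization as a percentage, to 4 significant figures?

0.0007792 %

t_tx = L/R = 1120/9800000000 = 1.14286e-07 s.
t_prop = 1540000/210000000 = 0.00733333 s; RTT = 0.0146667 s.
Cycle = t_tx + RTT = 0.0146668 s.
Utilization = t_tx / cycle = 1.14286e-07/0.0146668 = 0.0007792 %.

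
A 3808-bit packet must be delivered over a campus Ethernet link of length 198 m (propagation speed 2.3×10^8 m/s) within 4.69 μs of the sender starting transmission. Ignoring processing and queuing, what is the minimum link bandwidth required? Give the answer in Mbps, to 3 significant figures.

Propagation delay = 198 / 2.3e+08 = 0.86087 μs.
Transmission budget = 4.69 − 0.86087 = 3.82913 μs.
R ≥ L / t_tx = 3808 bits / 3.82913e-06 s = 994 Mbps.

994 Mbps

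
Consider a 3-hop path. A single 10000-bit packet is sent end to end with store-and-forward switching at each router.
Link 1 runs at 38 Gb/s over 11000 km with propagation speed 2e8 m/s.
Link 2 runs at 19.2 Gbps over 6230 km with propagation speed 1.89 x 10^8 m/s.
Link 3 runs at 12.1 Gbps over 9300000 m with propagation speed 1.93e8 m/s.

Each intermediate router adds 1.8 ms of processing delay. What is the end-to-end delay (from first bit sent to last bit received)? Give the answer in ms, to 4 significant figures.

Transmission delays (L/R per hop): 0.000263158, 0.000520833, 0.000826446 ms; sum = 0.00161044 ms.
Propagation delays (d/s per hop): 55, 32.963, 48.1865 ms; sum = 136.149 ms.
Processing at 2 router(s): 2 × 1.8 ms = 3.6 ms.
End-to-end = 139.8 ms.

139.8 ms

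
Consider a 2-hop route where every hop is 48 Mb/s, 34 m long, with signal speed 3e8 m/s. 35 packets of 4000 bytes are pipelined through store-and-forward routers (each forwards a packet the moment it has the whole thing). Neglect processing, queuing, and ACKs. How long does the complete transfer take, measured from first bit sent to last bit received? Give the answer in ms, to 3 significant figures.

24.0 ms

Per-hop transmission t_tx = L/R = 32000/48000000 = 0.666667 ms.
Per-hop propagation t_prop = 34/300000000 = 0.000113333 ms.
Pipeline fill: first packet needs 2·t_tx to clear all hops; remaining 34 packets each add one t_tx.
Total = (2+35-1)·t_tx + 2·t_prop = 36·0.666667 + 2·0.000113333 = 24.0 ms.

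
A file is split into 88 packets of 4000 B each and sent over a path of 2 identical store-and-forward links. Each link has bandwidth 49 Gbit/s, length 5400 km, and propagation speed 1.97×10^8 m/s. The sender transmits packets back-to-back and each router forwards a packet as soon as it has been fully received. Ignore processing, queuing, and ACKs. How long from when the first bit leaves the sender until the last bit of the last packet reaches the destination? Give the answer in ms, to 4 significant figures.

Per-hop transmission t_tx = L/R = 32000/49000000000 = 0.000653061 ms.
Per-hop propagation t_prop = 5400000/197000000 = 27.4112 ms.
Pipeline fill: first packet needs 2·t_tx to clear all hops; remaining 87 packets each add one t_tx.
Total = (2+88-1)·t_tx + 2·t_prop = 89·0.000653061 + 2·27.4112 = 54.88 ms.

54.88 ms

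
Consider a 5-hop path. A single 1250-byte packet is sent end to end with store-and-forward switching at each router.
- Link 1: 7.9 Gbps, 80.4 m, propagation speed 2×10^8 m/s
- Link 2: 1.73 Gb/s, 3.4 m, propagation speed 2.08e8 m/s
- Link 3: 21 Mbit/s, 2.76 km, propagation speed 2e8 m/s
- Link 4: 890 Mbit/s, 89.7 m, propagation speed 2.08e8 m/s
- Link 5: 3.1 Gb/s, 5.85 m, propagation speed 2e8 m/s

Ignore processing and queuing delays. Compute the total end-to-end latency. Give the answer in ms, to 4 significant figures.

0.5124 ms

L = 1250 × 8 = 10000 bits.
Transmission delays (L/R per hop): 0.00126582, 0.00578035, 0.47619, 0.011236, 0.00322581 ms; sum = 0.497698 ms.
Propagation delays (d/s per hop): 0.000402, 1.63462e-05, 0.0138, 0.00043125, 2.925e-05 ms; sum = 0.0146788 ms.
End-to-end = 0.5124 ms.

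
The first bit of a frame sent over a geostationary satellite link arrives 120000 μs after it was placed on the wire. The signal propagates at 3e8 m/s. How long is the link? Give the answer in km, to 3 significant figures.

d = s × t_prop = 300000000 × 0.12 = 36000 km.

36000 km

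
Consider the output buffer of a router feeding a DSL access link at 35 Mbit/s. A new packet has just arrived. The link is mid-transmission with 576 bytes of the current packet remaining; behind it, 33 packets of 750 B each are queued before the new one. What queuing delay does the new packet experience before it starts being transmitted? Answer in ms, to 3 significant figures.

Each queued packet: L/R = 6000/35000000 = 0.171429 ms.
33 queued → 5.65714 ms.
Plus remaining 4608 bits of current packet: 0.131657 ms.
Queuing delay = 5.79 ms.

5.79 ms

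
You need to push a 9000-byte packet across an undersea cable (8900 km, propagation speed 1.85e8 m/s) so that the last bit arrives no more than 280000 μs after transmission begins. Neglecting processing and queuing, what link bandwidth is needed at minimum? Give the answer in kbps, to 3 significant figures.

L = 72000 bits.
Propagation delay = 8900000 / 185000000 = 48108.1 μs.
Transmission budget = 280000 − 48108.1 = 231892 μs.
R ≥ L / t_tx = 72000 bits / 0.231892 s = 310 kbps.

310 kbps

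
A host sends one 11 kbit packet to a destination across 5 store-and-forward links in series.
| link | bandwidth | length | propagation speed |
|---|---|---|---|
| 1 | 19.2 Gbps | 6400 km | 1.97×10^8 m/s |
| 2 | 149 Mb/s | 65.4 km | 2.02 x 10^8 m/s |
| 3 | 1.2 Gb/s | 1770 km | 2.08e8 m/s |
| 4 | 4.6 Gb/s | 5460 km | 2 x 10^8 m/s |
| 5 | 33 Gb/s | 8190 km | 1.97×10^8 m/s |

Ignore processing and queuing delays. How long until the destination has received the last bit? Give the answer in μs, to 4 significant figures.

110300 μs

L = 11000 bits.
Transmission delays (L/R per hop): 0.572917, 73.8255, 9.16667, 2.3913, 0.333333 μs; sum = 86.2897 μs.
Propagation delays (d/s per hop): 32487.3, 323.762, 8509.62, 27300, 41573.6 μs; sum = 110194 μs.
End-to-end = 110300 μs.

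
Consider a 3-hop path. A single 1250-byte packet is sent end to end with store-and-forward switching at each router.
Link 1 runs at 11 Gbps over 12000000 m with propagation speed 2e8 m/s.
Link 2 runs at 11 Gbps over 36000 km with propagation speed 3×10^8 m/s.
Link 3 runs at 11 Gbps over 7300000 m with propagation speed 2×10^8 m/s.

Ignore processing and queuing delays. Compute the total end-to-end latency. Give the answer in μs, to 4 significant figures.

L = 1250 × 8 = 10000 bits.
Transmission delay per hop = L/R = 10000/11000000000 = 0.909091 μs; 3 hops → 2.72727 μs.
Propagation delays (d/s per hop): 60000, 120000, 36500 μs; sum = 216500 μs.
End-to-end = 216500 μs.

216500 μs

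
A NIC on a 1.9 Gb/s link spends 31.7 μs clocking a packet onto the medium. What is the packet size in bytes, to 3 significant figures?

L = R × t_tx = 1900000000 b/s × 3.17e-05 s = 60230 bits.
In bytes: 60230 / 8 = 7530 bytes.

7530 bytes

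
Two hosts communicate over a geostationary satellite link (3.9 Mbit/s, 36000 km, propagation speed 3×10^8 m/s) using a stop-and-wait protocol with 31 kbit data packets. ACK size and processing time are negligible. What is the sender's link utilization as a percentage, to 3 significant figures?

3.21 %

t_tx = L/R = 31000/3900000 = 0.00794872 s.
t_prop = 36000000/300000000 = 0.12 s; RTT = 0.24 s.
Cycle = t_tx + RTT = 0.247949 s.
Utilization = t_tx / cycle = 0.00794872/0.247949 = 3.21 %.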